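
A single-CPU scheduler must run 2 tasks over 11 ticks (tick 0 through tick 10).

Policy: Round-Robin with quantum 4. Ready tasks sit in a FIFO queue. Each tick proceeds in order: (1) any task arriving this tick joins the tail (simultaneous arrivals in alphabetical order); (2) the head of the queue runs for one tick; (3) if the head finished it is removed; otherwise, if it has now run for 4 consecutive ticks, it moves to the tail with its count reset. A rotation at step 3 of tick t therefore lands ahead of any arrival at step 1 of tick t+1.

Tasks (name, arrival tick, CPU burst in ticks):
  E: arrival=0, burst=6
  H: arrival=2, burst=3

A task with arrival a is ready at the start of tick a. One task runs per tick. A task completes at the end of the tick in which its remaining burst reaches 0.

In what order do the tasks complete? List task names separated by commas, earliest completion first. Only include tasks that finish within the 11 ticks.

t=0: queue=[E] q_used=0 → run E
t=1: queue=[E] q_used=1 → run E
t=2: queue=[E,H] q_used=2 → run E
t=3: queue=[E,H] q_used=3 → run E
t=4: queue=[H,E] q_used=0 → run H
t=5: queue=[H,E] q_used=1 → run H
t=6: queue=[H,E] q_used=2 → run H
t=7: queue=[E] q_used=0 → run E
t=8: queue=[E] q_used=1 → run E
t=9: (idle)
t=10: (idle)

completion order = H, E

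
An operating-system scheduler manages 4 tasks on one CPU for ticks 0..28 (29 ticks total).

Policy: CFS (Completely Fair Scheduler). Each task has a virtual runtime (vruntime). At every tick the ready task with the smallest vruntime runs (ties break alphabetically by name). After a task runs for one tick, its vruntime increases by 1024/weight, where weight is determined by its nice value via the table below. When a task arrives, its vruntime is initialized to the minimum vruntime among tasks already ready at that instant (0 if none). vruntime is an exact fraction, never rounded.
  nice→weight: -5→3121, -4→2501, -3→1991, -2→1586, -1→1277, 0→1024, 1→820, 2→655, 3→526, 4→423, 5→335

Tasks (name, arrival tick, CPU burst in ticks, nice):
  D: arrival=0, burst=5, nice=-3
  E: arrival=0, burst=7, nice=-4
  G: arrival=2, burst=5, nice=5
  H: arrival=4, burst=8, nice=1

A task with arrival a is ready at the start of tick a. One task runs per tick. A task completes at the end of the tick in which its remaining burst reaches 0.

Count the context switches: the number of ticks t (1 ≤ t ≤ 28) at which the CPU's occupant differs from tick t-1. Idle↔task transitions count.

t=0: vr[D=0 E=0] → run D
t=1: vr[D=1024/1991 E=0] → run E
t=2: vr[D=1024/1991 E=1024/2501 G=1024/2501] → run E
t=3: vr[D=1024/1991 E=2048/2501 G=1024/2501] → run G
t=4: vr[D=1024/1991 E=2048/2501 G=2904064/837835 H=1024/1991] → run D
t=5: vr[D=2048/1991 E=2048/2501 G=2904064/837835 H=1024/1991] → run H
t=6: vr[D=2048/1991 E=2048/2501 G=2904064/837835 H=719616/408155] → run E
t=7: vr[D=2048/1991 E=3072/2501 G=2904064/837835 H=719616/408155] → run D
t=8: vr[D=3072/1991 E=3072/2501 G=2904064/837835 H=719616/408155] → run E
t=9: vr[D=3072/1991 E=4096/2501 G=2904064/837835 H=719616/408155] → run D
t=10: vr[D=4096/1991 E=4096/2501 G=2904064/837835 H=719616/408155] → run E
t=11: vr[D=4096/1991 E=5120/2501 G=2904064/837835 H=719616/408155] → run H
t=12: vr[D=4096/1991 E=5120/2501 G=2904064/837835 H=1229312/408155] → run E
t=13: vr[D=4096/1991 E=6144/2501 G=2904064/837835 H=1229312/408155] → run D
t=14: vr[E=6144/2501 G=2904064/837835 H=1229312/408155] → run E
t=15: vr[G=2904064/837835 H=1229312/408155] → run H
t=16: vr[G=2904064/837835 H=1739008/408155] → run G
t=17: vr[G=5465088/837835 H=1739008/408155] → run H
t=18: vr[G=5465088/837835 H=2248704/408155] → run H
t=19: vr[G=5465088/837835 H=551680/81631] → run G
t=20: vr[G=8026112/837835 H=551680/81631] → run H
t=21: vr[G=8026112/837835 H=3268096/408155] → run H
t=22: vr[G=8026112/837835 H=3777792/408155] → run H
t=23: vr[G=8026112/837835] → run G
t=24: vr[G=10587136/837835] → run G
t=25: (idle)
t=26: (idle)
t=27: (idle)
t=28: (idle)

context switches = 20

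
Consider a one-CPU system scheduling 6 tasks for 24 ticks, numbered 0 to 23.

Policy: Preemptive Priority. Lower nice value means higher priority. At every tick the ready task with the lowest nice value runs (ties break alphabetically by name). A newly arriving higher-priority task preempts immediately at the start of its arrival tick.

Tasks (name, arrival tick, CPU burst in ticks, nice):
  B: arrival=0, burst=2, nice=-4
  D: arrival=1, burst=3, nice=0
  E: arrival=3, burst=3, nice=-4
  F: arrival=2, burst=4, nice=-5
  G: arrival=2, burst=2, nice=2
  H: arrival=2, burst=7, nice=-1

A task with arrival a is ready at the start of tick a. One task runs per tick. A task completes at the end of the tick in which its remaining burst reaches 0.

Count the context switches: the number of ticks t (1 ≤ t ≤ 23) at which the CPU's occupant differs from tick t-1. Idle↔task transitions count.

context switches = 6

t=0: ready={B} → run B
t=1: ready={B,D} → run B
t=2: ready={D,F,G,H} → run F
t=3: ready={D,E,F,G,H} → run F
t=4: ready={D,E,F,G,H} → run F
t=5: ready={D,E,F,G,H} → run F
t=6: ready={D,E,G,H} → run E
t=7: ready={D,E,G,H} → run E
t=8: ready={D,E,G,H} → run E
t=9: ready={D,G,H} → run H
t=10: ready={D,G,H} → run H
t=11: ready={D,G,H} → run H
t=12: ready={D,G,H} → run H
t=13: ready={D,G,H} → run H
t=14: ready={D,G,H} → run H
t=15: ready={D,G,H} → run H
t=16: ready={D,G} → run D
t=17: ready={D,G} → run D
t=18: ready={D,G} → run D
t=19: ready={G} → run G
t=20: ready={G} → run G
t=21: (idle)
t=22: (idle)
t=23: (idle)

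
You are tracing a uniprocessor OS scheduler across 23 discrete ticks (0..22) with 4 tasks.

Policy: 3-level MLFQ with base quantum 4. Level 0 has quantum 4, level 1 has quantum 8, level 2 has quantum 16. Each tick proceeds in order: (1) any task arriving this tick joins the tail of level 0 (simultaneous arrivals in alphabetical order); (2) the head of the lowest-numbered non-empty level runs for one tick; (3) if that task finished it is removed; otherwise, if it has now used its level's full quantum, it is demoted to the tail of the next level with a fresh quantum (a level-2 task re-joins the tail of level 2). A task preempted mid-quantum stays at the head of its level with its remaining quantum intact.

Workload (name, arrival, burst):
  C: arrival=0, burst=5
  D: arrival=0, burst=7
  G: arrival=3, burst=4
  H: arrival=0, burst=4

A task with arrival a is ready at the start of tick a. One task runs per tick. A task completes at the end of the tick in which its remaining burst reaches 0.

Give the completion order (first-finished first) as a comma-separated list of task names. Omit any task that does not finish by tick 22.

t=0: L0/L1/L2 = CDH/-/- → run C
t=1: L0/L1/L2 = CDH/-/- → run C
t=2: L0/L1/L2 = CDH/-/- → run C
t=3: L0/L1/L2 = CDHG/-/- → run C
t=4: L0/L1/L2 = DHG/C/- → run D
t=5: L0/L1/L2 = DHG/C/- → run D
t=6: L0/L1/L2 = DHG/C/- → run D
t=7: L0/L1/L2 = DHG/C/- → run D
t=8: L0/L1/L2 = HG/CD/- → run H
t=9: L0/L1/L2 = HG/CD/- → run H
t=10: L0/L1/L2 = HG/CD/- → run H
t=11: L0/L1/L2 = HG/CD/- → run H
t=12: L0/L1/L2 = G/CD/- → run G
t=13: L0/L1/L2 = G/CD/- → run G
t=14: L0/L1/L2 = G/CD/- → run G
t=15: L0/L1/L2 = G/CD/- → run G
t=16: L0/L1/L2 = -/CD/- → run C
t=17: L0/L1/L2 = -/D/- → run D
t=18: L0/L1/L2 = -/D/- → run D
t=19: L0/L1/L2 = -/D/- → run D
t=20: (idle)
t=21: (idle)
t=22: (idle)

completion order = H, G, C, D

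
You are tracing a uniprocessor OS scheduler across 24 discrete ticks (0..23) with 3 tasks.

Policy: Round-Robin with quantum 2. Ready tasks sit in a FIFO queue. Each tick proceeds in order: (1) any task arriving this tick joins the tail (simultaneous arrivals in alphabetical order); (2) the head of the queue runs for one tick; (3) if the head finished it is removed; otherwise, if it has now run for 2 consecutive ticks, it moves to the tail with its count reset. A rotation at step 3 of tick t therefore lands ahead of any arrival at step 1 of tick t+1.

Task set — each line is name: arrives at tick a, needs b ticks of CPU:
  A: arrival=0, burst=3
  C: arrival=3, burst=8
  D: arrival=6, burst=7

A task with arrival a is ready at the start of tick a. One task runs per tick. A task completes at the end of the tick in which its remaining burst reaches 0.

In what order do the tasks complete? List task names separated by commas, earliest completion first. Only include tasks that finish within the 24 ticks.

completion order = A, C, D

t=0: queue=[A] q_used=0 → run A
t=1: queue=[A] q_used=1 → run A
t=2: queue=[A] q_used=0 → run A
t=3: queue=[C] q_used=0 → run C
t=4: queue=[C] q_used=1 → run C
t=5: queue=[C] q_used=0 → run C
t=6: queue=[C,D] q_used=1 → run C
t=7: queue=[D,C] q_used=0 → run D
t=8: queue=[D,C] q_used=1 → run D
t=9: queue=[C,D] q_used=0 → run C
t=10: queue=[C,D] q_used=1 → run C
t=11: queue=[D,C] q_used=0 → run D
t=12: queue=[D,C] q_used=1 → run D
t=13: queue=[C,D] q_used=0 → run C
t=14: queue=[C,D] q_used=1 → run C
t=15: queue=[D] q_used=0 → run D
t=16: queue=[D] q_used=1 → run D
t=17: queue=[D] q_used=0 → run D
t=18: (idle)
t=19: (idle)
t=20: (idle)
t=21: (idle)
t=22: (idle)
t=23: (idle)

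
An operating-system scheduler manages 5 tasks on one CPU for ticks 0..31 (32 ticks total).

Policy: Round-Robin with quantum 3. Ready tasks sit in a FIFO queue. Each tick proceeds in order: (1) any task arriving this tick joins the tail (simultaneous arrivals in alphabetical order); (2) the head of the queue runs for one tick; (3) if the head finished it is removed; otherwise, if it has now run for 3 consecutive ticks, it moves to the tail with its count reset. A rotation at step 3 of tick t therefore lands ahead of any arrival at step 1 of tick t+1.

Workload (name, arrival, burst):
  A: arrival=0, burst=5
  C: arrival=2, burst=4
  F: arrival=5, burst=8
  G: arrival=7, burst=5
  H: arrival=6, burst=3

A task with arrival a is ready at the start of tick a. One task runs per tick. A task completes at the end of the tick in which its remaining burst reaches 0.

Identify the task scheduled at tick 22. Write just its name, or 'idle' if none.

running at tick 22 = G

t=0: queue=[A] q_used=0 → run A
t=1: queue=[A] q_used=1 → run A
t=2: queue=[A,C] q_used=2 → run A
t=3: queue=[C,A] q_used=0 → run C
t=4: queue=[C,A] q_used=1 → run C
t=5: queue=[C,A,F] q_used=2 → run C
t=6: queue=[A,F,C,H] q_used=0 → run A
t=7: queue=[A,F,C,H,G] q_used=1 → run A
t=8: queue=[F,C,H,G] q_used=0 → run F
t=9: queue=[F,C,H,G] q_used=1 → run F
t=10: queue=[F,C,H,G] q_used=2 → run F
t=11: queue=[C,H,G,F] q_used=0 → run C
t=12: queue=[H,G,F] q_used=0 → run H
t=13: queue=[H,G,F] q_used=1 → run H
t=14: queue=[H,G,F] q_used=2 → run H
t=15: queue=[G,F] q_used=0 → run G
t=16: queue=[G,F] q_used=1 → run G
t=17: queue=[G,F] q_used=2 → run G
t=18: queue=[F,G] q_used=0 → run F
t=19: queue=[F,G] q_used=1 → run F
t=20: queue=[F,G] q_used=2 → run F
t=21: queue=[G,F] q_used=0 → run G
t=22: queue=[G,F] q_used=1 → run G
t=23: queue=[F] q_used=0 → run F
t=24: queue=[F] q_used=1 → run F
t=25: (idle)
t=26: (idle)
t=27: (idle)
t=28: (idle)
t=29: (idle)
t=30: (idle)
t=31: (idle)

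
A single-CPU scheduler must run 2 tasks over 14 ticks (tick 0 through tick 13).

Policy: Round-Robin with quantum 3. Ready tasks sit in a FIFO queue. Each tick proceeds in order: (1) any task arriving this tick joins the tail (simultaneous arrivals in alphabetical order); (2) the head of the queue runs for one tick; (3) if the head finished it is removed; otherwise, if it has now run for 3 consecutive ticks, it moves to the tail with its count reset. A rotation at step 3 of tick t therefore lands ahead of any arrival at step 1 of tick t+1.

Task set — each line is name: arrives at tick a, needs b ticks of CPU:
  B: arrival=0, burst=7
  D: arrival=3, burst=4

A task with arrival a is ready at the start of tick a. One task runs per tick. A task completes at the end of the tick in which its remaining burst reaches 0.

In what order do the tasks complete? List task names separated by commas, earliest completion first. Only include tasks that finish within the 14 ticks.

completion order = B, D

t=0: queue=[B] q_used=0 → run B
t=1: queue=[B] q_used=1 → run B
t=2: queue=[B] q_used=2 → run B
t=3: queue=[B,D] q_used=0 → run B
t=4: queue=[B,D] q_used=1 → run B
t=5: queue=[B,D] q_used=2 → run B
t=6: queue=[D,B] q_used=0 → run D
t=7: queue=[D,B] q_used=1 → run D
t=8: queue=[D,B] q_used=2 → run D
t=9: queue=[B,D] q_used=0 → run B
t=10: queue=[D] q_used=0 → run D
t=11: (idle)
t=12: (idle)
t=13: (idle)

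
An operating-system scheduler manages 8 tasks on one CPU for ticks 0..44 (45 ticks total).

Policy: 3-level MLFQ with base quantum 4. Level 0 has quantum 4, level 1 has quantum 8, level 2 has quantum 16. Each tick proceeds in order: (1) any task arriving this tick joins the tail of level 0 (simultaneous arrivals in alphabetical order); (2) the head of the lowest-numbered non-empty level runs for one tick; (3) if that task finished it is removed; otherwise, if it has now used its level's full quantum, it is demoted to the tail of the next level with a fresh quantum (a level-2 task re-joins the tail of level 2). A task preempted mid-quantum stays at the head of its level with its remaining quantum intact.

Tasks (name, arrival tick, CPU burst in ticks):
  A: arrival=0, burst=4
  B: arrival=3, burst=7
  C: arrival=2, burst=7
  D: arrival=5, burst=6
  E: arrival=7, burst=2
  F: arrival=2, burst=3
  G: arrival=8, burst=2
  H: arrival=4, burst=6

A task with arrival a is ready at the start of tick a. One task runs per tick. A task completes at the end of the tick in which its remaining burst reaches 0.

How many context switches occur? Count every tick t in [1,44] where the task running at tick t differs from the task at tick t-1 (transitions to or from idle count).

context switches = 12

t=0: L0/L1/L2 = A/-/- → run A
t=1: L0/L1/L2 = A/-/- → run A
t=2: L0/L1/L2 = ACF/-/- → run A
t=3: L0/L1/L2 = ACFB/-/- → run A
t=4: L0/L1/L2 = CFBH/-/- → run C
t=5: L0/L1/L2 = CFBHD/-/- → run C
t=6: L0/L1/L2 = CFBHD/-/- → run C
t=7: L0/L1/L2 = CFBHDE/-/- → run C
t=8: L0/L1/L2 = FBHDEG/C/- → run F
t=9: L0/L1/L2 = FBHDEG/C/- → run F
t=10: L0/L1/L2 = FBHDEG/C/- → run F
t=11: L0/L1/L2 = BHDEG/C/- → run B
t=12: L0/L1/L2 = BHDEG/C/- → run B
t=13: L0/L1/L2 = BHDEG/C/- → run B
t=14: L0/L1/L2 = BHDEG/C/- → run B
t=15: L0/L1/L2 = HDEG/CB/- → run H
t=16: L0/L1/L2 = HDEG/CB/- → run H
t=17: L0/L1/L2 = HDEG/CB/- → run H
t=18: L0/L1/L2 = HDEG/CB/- → run H
t=19: L0/L1/L2 = DEG/CBH/- → run D
t=20: L0/L1/L2 = DEG/CBH/- → run D
t=21: L0/L1/L2 = DEG/CBH/- → run D
t=22: L0/L1/L2 = DEG/CBH/- → run D
t=23: L0/L1/L2 = EG/CBHD/- → run E
t=24: L0/L1/L2 = EG/CBHD/- → run E
t=25: L0/L1/L2 = G/CBHD/- → run G
t=26: L0/L1/L2 = G/CBHD/- → run G
t=27: L0/L1/L2 = -/CBHD/- → run C
t=28: L0/L1/L2 = -/CBHD/- → run C
t=29: L0/L1/L2 = -/CBHD/- → run C
t=30: L0/L1/L2 = -/BHD/- → run B
t=31: L0/L1/L2 = -/BHD/- → run B
t=32: L0/L1/L2 = -/BHD/- → run B
t=33: L0/L1/L2 = -/HD/- → run H
t=34: L0/L1/L2 = -/HD/- → run H
t=35: L0/L1/L2 = -/D/- → run D
t=36: L0/L1/L2 = -/D/- → run D
t=37: (idle)
t=38: (idle)
t=39: (idle)
t=40: (idle)
t=41: (idle)
t=42: (idle)
t=43: (idle)
t=44: (idle)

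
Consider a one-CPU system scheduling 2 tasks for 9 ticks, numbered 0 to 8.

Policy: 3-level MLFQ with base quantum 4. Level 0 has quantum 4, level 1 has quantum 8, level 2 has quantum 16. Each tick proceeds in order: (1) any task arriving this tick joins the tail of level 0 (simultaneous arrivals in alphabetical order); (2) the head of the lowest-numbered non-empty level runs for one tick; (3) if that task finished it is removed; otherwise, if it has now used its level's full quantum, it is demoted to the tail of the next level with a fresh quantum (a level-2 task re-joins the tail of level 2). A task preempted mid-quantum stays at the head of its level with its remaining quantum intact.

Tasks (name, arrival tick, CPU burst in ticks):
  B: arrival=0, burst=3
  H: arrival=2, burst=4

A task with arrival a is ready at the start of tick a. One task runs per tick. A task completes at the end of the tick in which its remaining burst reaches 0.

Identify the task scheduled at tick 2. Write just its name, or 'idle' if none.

t=0: L0/L1/L2 = B/-/- → run B
t=1: L0/L1/L2 = B/-/- → run B
t=2: L0/L1/L2 = BH/-/- → run B
t=3: L0/L1/L2 = H/-/- → run H
t=4: L0/L1/L2 = H/-/- → run H
t=5: L0/L1/L2 = H/-/- → run H
t=6: L0/L1/L2 = H/-/- → run H
t=7: (idle)
t=8: (idle)

running at tick 2 = B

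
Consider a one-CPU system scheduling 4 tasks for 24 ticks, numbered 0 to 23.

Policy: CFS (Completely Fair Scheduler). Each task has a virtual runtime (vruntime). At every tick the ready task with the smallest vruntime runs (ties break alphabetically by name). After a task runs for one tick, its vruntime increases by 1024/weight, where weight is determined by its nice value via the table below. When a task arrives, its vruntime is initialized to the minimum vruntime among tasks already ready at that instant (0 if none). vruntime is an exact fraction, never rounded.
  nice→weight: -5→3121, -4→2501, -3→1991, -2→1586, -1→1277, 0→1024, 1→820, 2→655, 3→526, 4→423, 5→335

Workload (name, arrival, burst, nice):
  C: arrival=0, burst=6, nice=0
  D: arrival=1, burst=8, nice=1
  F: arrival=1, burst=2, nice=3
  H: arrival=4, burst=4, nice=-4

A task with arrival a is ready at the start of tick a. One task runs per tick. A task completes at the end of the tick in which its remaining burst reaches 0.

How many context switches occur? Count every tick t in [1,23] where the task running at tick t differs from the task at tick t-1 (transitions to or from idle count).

t=0: vr[C=0] → run C
t=1: vr[C=1 D=1 F=1] → run C
t=2: vr[C=2 D=1 F=1] → run D
t=3: vr[C=2 D=461/205 F=1] → run F
t=4: vr[C=2 D=461/205 F=775/263 H=2] → run C
t=5: vr[C=3 D=461/205 F=775/263 H=2] → run H
t=6: vr[C=3 D=461/205 F=775/263 H=6026/2501] → run D
t=7: vr[C=3 D=717/205 F=775/263 H=6026/2501] → run H
t=8: vr[C=3 D=717/205 F=775/263 H=7050/2501] → run H
t=9: vr[C=3 D=717/205 F=775/263 H=8074/2501] → run F
t=10: vr[C=3 D=717/205 H=8074/2501] → run C
t=11: vr[C=4 D=717/205 H=8074/2501] → run H
t=12: vr[C=4 D=717/205] → run D
t=13: vr[C=4 D=973/205] → run C
t=14: vr[C=5 D=973/205] → run D
t=15: vr[C=5 D=1229/205] → run C
t=16: vr[D=1229/205] → run D
t=17: vr[D=297/41] → run D
t=18: vr[D=1741/205] → run D
t=19: vr[D=1997/205] → run D
t=20: (idle)
t=21: (idle)
t=22: (idle)
t=23: (idle)

context switches = 15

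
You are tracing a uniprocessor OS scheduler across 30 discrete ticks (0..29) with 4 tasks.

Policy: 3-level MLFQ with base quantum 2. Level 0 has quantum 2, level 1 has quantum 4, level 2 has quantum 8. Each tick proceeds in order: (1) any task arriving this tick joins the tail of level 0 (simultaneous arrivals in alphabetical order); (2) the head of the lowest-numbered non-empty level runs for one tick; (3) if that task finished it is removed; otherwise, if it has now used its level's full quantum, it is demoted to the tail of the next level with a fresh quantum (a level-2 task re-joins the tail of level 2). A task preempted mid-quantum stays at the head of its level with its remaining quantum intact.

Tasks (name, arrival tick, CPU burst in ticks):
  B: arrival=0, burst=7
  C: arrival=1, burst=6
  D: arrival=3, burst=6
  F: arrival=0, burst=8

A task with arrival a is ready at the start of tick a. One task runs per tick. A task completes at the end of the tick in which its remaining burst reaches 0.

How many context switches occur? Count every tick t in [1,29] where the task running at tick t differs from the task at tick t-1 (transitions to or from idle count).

t=0: L0/L1/L2 = BF/-/- → run B
t=1: L0/L1/L2 = BFC/-/- → run B
t=2: L0/L1/L2 = FC/B/- → run F
t=3: L0/L1/L2 = FCD/B/- → run F
t=4: L0/L1/L2 = CD/BF/- → run C
t=5: L0/L1/L2 = CD/BF/- → run C
t=6: L0/L1/L2 = D/BFC/- → run D
t=7: L0/L1/L2 = D/BFC/- → run D
t=8: L0/L1/L2 = -/BFCD/- → run B
t=9: L0/L1/L2 = -/BFCD/- → run B
t=10: L0/L1/L2 = -/BFCD/- → run B
t=11: L0/L1/L2 = -/BFCD/- → run B
t=12: L0/L1/L2 = -/FCD/B → run F
t=13: L0/L1/L2 = -/FCD/B → run F
t=14: L0/L1/L2 = -/FCD/B → run F
t=15: L0/L1/L2 = -/FCD/B → run F
t=16: L0/L1/L2 = -/CD/BF → run C
t=17: L0/L1/L2 = -/CD/BF → run C
t=18: L0/L1/L2 = -/CD/BF → run C
t=19: L0/L1/L2 = -/CD/BF → run C
t=20: L0/L1/L2 = -/D/BF → run D
t=21: L0/L1/L2 = -/D/BF → run D
t=22: L0/L1/L2 = -/D/BF → run D
t=23: L0/L1/L2 = -/D/BF → run D
t=24: L0/L1/L2 = -/-/BF → run B
t=25: L0/L1/L2 = -/-/F → run F
t=26: L0/L1/L2 = -/-/F → run F
t=27: (idle)
t=28: (idle)
t=29: (idle)

context switches = 10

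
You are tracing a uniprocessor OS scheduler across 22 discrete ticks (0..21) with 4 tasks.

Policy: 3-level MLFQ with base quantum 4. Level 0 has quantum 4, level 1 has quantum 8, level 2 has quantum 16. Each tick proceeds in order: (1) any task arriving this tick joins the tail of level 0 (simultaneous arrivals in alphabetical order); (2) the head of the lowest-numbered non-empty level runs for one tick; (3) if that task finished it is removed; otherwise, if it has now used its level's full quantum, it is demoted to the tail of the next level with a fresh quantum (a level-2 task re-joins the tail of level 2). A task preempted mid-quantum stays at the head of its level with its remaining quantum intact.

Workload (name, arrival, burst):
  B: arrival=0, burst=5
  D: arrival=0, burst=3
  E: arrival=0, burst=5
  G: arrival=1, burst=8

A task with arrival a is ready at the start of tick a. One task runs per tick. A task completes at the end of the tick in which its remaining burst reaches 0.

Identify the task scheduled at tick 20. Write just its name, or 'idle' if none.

running at tick 20 = G

t=0: L0/L1/L2 = BDE/-/- → run B
t=1: L0/L1/L2 = BDEG/-/- → run B
t=2: L0/L1/L2 = BDEG/-/- → run B
t=3: L0/L1/L2 = BDEG/-/- → run B
t=4: L0/L1/L2 = DEG/B/- → run D
t=5: L0/L1/L2 = DEG/B/- → run D
t=6: L0/L1/L2 = DEG/B/- → run D
t=7: L0/L1/L2 = EG/B/- → run E
t=8: L0/L1/L2 = EG/B/- → run E
t=9: L0/L1/L2 = EG/B/- → run E
t=10: L0/L1/L2 = EG/B/- → run E
t=11: L0/L1/L2 = G/BE/- → run G
t=12: L0/L1/L2 = G/BE/- → run G
t=13: L0/L1/L2 = G/BE/- → run G
t=14: L0/L1/L2 = G/BE/- → run G
t=15: L0/L1/L2 = -/BEG/- → run B
t=16: L0/L1/L2 = -/EG/- → run E
t=17: L0/L1/L2 = -/G/- → run G
t=18: L0/L1/L2 = -/G/- → run G
t=19: L0/L1/L2 = -/G/- → run G
t=20: L0/L1/L2 = -/G/- → run G
t=21: (idle)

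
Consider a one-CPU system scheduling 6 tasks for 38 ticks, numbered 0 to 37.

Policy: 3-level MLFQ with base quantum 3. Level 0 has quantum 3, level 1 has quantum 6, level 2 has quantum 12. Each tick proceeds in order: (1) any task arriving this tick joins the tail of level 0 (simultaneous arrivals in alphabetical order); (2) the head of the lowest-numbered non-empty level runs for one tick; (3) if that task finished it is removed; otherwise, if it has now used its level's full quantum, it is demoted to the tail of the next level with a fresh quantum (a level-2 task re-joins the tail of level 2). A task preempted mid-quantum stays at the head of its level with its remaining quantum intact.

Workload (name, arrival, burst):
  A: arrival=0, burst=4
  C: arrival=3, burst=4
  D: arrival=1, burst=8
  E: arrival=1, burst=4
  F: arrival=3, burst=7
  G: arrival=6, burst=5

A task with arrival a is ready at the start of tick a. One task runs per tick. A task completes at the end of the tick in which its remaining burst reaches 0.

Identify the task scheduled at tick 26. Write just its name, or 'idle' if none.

running at tick 26 = F

t=0: L0/L1/L2 = A/-/- → run A
t=1: L0/L1/L2 = ADE/-/- → run A
t=2: L0/L1/L2 = ADE/-/- → run A
t=3: L0/L1/L2 = DECF/A/- → run D
t=4: L0/L1/L2 = DECF/A/- → run D
t=5: L0/L1/L2 = DECF/A/- → run D
t=6: L0/L1/L2 = ECFG/AD/- → run E
t=7: L0/L1/L2 = ECFG/AD/- → run E
t=8: L0/L1/L2 = ECFG/AD/- → run E
t=9: L0/L1/L2 = CFG/ADE/- → run C
t=10: L0/L1/L2 = CFG/ADE/- → run C
t=11: L0/L1/L2 = CFG/ADE/- → run C
t=12: L0/L1/L2 = FG/ADEC/- → run F
t=13: L0/L1/L2 = FG/ADEC/- → run F
t=14: L0/L1/L2 = FG/ADEC/- → run F
t=15: L0/L1/L2 = G/ADECF/- → run G
t=16: L0/L1/L2 = G/ADECF/- → run G
t=17: L0/L1/L2 = G/ADECF/- → run G
t=18: L0/L1/L2 = -/ADECFG/- → run A
t=19: L0/L1/L2 = -/DECFG/- → run D
t=20: L0/L1/L2 = -/DECFG/- → run D
t=21: L0/L1/L2 = -/DECFG/- → run D
t=22: L0/L1/L2 = -/DECFG/- → run D
t=23: L0/L1/L2 = -/DECFG/- → run D
t=24: L0/L1/L2 = -/ECFG/- → run E
t=25: L0/L1/L2 = -/CFG/- → run C
t=26: L0/L1/L2 = -/FG/- → run F
t=27: L0/L1/L2 = -/FG/- → run F
t=28: L0/L1/L2 = -/FG/- → run F
t=29: L0/L1/L2 = -/FG/- → run F
t=30: L0/L1/L2 = -/G/- → run G
t=31: L0/L1/L2 = -/G/- → run G
t=32: (idle)
t=33: (idle)
t=34: (idle)
t=35: (idle)
t=36: (idle)
t=37: (idle)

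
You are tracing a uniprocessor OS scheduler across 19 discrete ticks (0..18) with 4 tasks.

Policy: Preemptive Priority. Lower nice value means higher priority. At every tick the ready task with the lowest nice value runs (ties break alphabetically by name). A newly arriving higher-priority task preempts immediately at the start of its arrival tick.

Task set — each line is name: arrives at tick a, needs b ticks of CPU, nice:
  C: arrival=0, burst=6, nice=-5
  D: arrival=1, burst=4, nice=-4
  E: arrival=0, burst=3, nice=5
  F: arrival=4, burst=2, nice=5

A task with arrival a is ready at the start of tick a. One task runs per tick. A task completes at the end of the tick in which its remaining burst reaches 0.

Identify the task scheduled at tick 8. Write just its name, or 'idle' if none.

running at tick 8 = D

t=0: ready={C,E} → run C
t=1: ready={C,D,E} → run C
t=2: ready={C,D,E} → run C
t=3: ready={C,D,E} → run C
t=4: ready={C,D,E,F} → run C
t=5: ready={C,D,E,F} → run C
t=6: ready={D,E,F} → run D
t=7: ready={D,E,F} → run D
t=8: ready={D,E,F} → run D
t=9: ready={D,E,F} → run D
t=10: ready={E,F} → run E
t=11: ready={E,F} → run E
t=12: ready={E,F} → run E
t=13: ready={F} → run F
t=14: ready={F} → run F
t=15: (idle)
t=16: (idle)
t=17: (idle)
t=18: (idle)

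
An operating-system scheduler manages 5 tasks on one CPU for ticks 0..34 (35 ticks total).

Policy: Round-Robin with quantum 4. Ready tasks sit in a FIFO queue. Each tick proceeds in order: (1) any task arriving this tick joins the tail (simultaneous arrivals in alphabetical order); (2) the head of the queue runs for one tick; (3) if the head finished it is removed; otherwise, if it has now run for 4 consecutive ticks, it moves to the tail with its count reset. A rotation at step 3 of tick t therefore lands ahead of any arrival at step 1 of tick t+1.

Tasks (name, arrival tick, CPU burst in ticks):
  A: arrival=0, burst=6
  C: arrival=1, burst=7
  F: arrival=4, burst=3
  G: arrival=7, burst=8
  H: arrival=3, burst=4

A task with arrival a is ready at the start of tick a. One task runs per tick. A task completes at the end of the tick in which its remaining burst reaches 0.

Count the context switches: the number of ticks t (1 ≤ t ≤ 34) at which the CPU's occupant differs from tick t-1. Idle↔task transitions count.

t=0: queue=[A] q_used=0 → run A
t=1: queue=[A,C] q_used=1 → run A
t=2: queue=[A,C] q_used=2 → run A
t=3: queue=[A,C,H] q_used=3 → run A
t=4: queue=[C,H,A,F] q_used=0 → run C
t=5: queue=[C,H,A,F] q_used=1 → run C
t=6: queue=[C,H,A,F] q_used=2 → run C
t=7: queue=[C,H,A,F,G] q_used=3 → run C
t=8: queue=[H,A,F,G,C] q_used=0 → run H
t=9: queue=[H,A,F,G,C] q_used=1 → run H
t=10: queue=[H,A,F,G,C] q_used=2 → run H
t=11: queue=[H,A,F,G,C] q_used=3 → run H
t=12: queue=[A,F,G,C] q_used=0 → run A
t=13: queue=[A,F,G,C] q_used=1 → run A
t=14: queue=[F,G,C] q_used=0 → run F
t=15: queue=[F,G,C] q_used=1 → run F
t=16: queue=[F,G,C] q_used=2 → run F
t=17: queue=[G,C] q_used=0 → run G
t=18: queue=[G,C] q_used=1 → run G
t=19: queue=[G,C] q_used=2 → run G
t=20: queue=[G,C] q_used=3 → run G
t=21: queue=[C,G] q_used=0 → run C
t=22: queue=[C,G] q_used=1 → run C
t=23: queue=[C,G] q_used=2 → run C
t=24: queue=[G] q_used=0 → run G
t=25: queue=[G] q_used=1 → run G
t=26: queue=[G] q_used=2 → run G
t=27: queue=[G] q_used=3 → run G
t=28: (idle)
t=29: (idle)
t=30: (idle)
t=31: (idle)
t=32: (idle)
t=33: (idle)
t=34: (idle)

context switches = 8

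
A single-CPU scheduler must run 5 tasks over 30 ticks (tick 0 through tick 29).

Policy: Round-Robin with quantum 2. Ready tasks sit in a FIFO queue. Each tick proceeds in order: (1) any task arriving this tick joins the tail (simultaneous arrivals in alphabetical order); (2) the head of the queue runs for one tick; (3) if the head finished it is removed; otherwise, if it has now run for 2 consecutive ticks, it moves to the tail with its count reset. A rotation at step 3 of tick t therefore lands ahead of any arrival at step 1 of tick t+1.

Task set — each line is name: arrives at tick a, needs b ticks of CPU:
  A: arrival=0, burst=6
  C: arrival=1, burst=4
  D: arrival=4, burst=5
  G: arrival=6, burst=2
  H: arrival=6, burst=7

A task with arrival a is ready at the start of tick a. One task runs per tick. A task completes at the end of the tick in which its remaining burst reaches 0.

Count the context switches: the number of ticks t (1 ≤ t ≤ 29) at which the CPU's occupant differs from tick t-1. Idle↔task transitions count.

t=0: queue=[A] q_used=0 → run A
t=1: queue=[A,C] q_used=1 → run A
t=2: queue=[C,A] q_used=0 → run C
t=3: queue=[C,A] q_used=1 → run C
t=4: queue=[A,C,D] q_used=0 → run A
t=5: queue=[A,C,D] q_used=1 → run A
t=6: queue=[C,D,A,G,H] q_used=0 → run C
t=7: queue=[C,D,A,G,H] q_used=1 → run C
t=8: queue=[D,A,G,H] q_used=0 → run D
t=9: queue=[D,A,G,H] q_used=1 → run D
t=10: queue=[A,G,H,D] q_used=0 → run A
t=11: queue=[A,G,H,D] q_used=1 → run A
t=12: queue=[G,H,D] q_used=0 → run G
t=13: queue=[G,H,D] q_used=1 → run G
t=14: queue=[H,D] q_used=0 → run H
t=15: queue=[H,D] q_used=1 → run H
t=16: queue=[D,H] q_used=0 → run D
t=17: queue=[D,H] q_used=1 → run D
t=18: queue=[H,D] q_used=0 → run H
t=19: queue=[H,D] q_used=1 → run H
t=20: queue=[D,H] q_used=0 → run D
t=21: queue=[H] q_used=0 → run H
t=22: queue=[H] q_used=1 → run H
t=23: queue=[H] q_used=0 → run H
t=24: (idle)
t=25: (idle)
t=26: (idle)
t=27: (idle)
t=28: (idle)
t=29: (idle)

context switches = 12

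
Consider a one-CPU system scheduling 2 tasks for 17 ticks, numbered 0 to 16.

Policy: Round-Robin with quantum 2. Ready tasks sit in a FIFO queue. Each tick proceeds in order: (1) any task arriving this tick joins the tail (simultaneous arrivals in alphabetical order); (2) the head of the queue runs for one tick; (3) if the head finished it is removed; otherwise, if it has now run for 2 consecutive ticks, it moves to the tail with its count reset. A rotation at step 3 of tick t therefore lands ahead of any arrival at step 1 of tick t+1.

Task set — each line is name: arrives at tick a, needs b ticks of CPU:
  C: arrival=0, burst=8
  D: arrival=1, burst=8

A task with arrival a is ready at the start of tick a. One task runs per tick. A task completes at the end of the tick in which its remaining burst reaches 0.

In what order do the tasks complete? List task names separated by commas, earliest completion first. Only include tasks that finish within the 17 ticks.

completion order = C, D

t=0: queue=[C] q_used=0 → run C
t=1: queue=[C,D] q_used=1 → run C
t=2: queue=[D,C] q_used=0 → run D
t=3: queue=[D,C] q_used=1 → run D
t=4: queue=[C,D] q_used=0 → run C
t=5: queue=[C,D] q_used=1 → run C
t=6: queue=[D,C] q_used=0 → run D
t=7: queue=[D,C] q_used=1 → run D
t=8: queue=[C,D] q_used=0 → run C
t=9: queue=[C,D] q_used=1 → run C
t=10: queue=[D,C] q_used=0 → run D
t=11: queue=[D,C] q_used=1 → run D
t=12: queue=[C,D] q_used=0 → run C
t=13: queue=[C,D] q_used=1 → run C
t=14: queue=[D] q_used=0 → run D
t=15: queue=[D] q_used=1 → run D
t=16: (idle)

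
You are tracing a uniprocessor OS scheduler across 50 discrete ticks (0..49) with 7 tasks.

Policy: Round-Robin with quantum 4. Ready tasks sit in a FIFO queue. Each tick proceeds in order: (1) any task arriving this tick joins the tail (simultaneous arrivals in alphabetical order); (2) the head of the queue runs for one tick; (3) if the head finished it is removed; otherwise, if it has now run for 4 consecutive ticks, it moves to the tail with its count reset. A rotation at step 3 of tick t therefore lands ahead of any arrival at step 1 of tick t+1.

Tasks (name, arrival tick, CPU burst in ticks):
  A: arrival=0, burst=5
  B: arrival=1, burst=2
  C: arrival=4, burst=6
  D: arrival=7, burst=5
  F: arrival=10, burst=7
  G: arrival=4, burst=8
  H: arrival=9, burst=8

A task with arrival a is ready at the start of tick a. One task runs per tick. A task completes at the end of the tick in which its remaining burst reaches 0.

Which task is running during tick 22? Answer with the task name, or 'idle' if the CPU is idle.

running at tick 22 = H

t=0: queue=[A] q_used=0 → run A
t=1: queue=[A,B] q_used=1 → run A
t=2: queue=[A,B] q_used=2 → run A
t=3: queue=[A,B] q_used=3 → run A
t=4: queue=[B,A,C,G] q_used=0 → run B
t=5: queue=[B,A,C,G] q_used=1 → run B
t=6: queue=[A,C,G] q_used=0 → run A
t=7: queue=[C,G,D] q_used=0 → run C
t=8: queue=[C,G,D] q_used=1 → run C
t=9: queue=[C,G,D,H] q_used=2 → run C
t=10: queue=[C,G,D,H,F] q_used=3 → run C
t=11: queue=[G,D,H,F,C] q_used=0 → run G
t=12: queue=[G,D,H,F,C] q_used=1 → run G
t=13: queue=[G,D,H,F,C] q_used=2 → run G
t=14: queue=[G,D,H,F,C] q_used=3 → run G
t=15: queue=[D,H,F,C,G] q_used=0 → run D
t=16: queue=[D,H,F,C,G] q_used=1 → run D
t=17: queue=[D,H,F,C,G] q_used=2 → run D
t=18: queue=[D,H,F,C,G] q_used=3 → run D
t=19: queue=[H,F,C,G,D] q_used=0 → run H
t=20: queue=[H,F,C,G,D] q_used=1 → run H
t=21: queue=[H,F,C,G,D] q_used=2 → run H
t=22: queue=[H,F,C,G,D] q_used=3 → run H
t=23: queue=[F,C,G,D,H] q_used=0 → run F
t=24: queue=[F,C,G,D,H] q_used=1 → run F
t=25: queue=[F,C,G,D,H] q_used=2 → run F
t=26: queue=[F,C,G,D,H] q_used=3 → run F
t=27: queue=[C,G,D,H,F] q_used=0 → run C
t=28: queue=[C,G,D,H,F] q_used=1 → run C
t=29: queue=[G,D,H,F] q_used=0 → run G
t=30: queue=[G,D,H,F] q_used=1 → run G
t=31: queue=[G,D,H,F] q_used=2 → run G
t=32: queue=[G,D,H,F] q_used=3 → run G
t=33: queue=[D,H,F] q_used=0 → run D
t=34: queue=[H,F] q_used=0 → run H
t=35: queue=[H,F] q_used=1 → run H
t=36: queue=[H,F] q_used=2 → run H
t=37: queue=[H,F] q_used=3 → run H
t=38: queue=[F] q_used=0 → run F
t=39: queue=[F] q_used=1 → run F
t=40: queue=[F] q_used=2 → run F
t=41: (idle)
t=42: (idle)
t=43: (idle)
t=44: (idle)
t=45: (idle)
t=46: (idle)
t=47: (idle)
t=48: (idle)
t=49: (idle)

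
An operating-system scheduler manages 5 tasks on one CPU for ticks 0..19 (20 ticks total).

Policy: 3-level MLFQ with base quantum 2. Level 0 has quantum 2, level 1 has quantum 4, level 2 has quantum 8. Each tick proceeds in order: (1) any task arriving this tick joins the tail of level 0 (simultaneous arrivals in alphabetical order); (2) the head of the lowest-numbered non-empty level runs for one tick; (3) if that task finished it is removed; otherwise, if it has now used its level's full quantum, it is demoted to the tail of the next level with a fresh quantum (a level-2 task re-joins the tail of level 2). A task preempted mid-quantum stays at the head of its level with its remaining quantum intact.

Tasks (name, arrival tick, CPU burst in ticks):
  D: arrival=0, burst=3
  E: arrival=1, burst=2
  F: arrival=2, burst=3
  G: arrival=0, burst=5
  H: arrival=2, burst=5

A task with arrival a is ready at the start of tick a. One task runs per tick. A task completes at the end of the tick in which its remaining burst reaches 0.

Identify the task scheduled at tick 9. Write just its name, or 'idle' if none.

running at tick 9 = H

t=0: L0/L1/L2 = DG/-/- → run D
t=1: L0/L1/L2 = DGE/-/- → run D
t=2: L0/L1/L2 = GEFH/D/- → run G
t=3: L0/L1/L2 = GEFH/D/- → run G
t=4: L0/L1/L2 = EFH/DG/- → run E
t=5: L0/L1/L2 = EFH/DG/- → run E
t=6: L0/L1/L2 = FH/DG/- → run F
t=7: L0/L1/L2 = FH/DG/- → run F
t=8: L0/L1/L2 = H/DGF/- → run H
t=9: L0/L1/L2 = H/DGF/- → run H
t=10: L0/L1/L2 = -/DGFH/- → run D
t=11: L0/L1/L2 = -/GFH/- → run G
t=12: L0/L1/L2 = -/GFH/- → run G
t=13: L0/L1/L2 = -/GFH/- → run G
t=14: L0/L1/L2 = -/FH/- → run F
t=15: L0/L1/L2 = -/H/- → run H
t=16: L0/L1/L2 = -/H/- → run H
t=17: L0/L1/L2 = -/H/- → run H
t=18: (idle)
t=19: (idle)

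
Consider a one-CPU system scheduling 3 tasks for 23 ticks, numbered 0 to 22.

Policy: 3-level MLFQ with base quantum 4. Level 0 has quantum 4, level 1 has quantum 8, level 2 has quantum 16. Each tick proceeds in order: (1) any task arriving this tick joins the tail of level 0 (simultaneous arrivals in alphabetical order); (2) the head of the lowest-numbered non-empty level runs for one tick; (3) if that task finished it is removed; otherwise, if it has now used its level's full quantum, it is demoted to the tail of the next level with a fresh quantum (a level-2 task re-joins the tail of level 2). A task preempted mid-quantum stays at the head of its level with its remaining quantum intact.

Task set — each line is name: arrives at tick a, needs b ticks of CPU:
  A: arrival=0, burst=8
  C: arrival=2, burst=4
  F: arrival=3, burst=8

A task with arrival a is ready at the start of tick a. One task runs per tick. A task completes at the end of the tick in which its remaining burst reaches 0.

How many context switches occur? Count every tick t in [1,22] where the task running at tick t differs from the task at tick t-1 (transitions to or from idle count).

context switches = 5

t=0: L0/L1/L2 = A/-/- → run A
t=1: L0/L1/L2 = A/-/- → run A
t=2: L0/L1/L2 = AC/-/- → run A
t=3: L0/L1/L2 = ACF/-/- → run A
t=4: L0/L1/L2 = CF/A/- → run C
t=5: L0/L1/L2 = CF/A/- → run C
t=6: L0/L1/L2 = CF/A/- → run C
t=7: L0/L1/L2 = CF/A/- → run C
t=8: L0/L1/L2 = F/A/- → run F
t=9: L0/L1/L2 = F/A/- → run F
t=10: L0/L1/L2 = F/A/- → run F
t=11: L0/L1/L2 = F/A/- → run F
t=12: L0/L1/L2 = -/AF/- → run A
t=13: L0/L1/L2 = -/AF/- → run A
t=14: L0/L1/L2 = -/AF/- → run A
t=15: L0/L1/L2 = -/AF/- → run A
t=16: L0/L1/L2 = -/F/- → run F
t=17: L0/L1/L2 = -/F/- → run F
t=18: L0/L1/L2 = -/F/- → run F
t=19: L0/L1/L2 = -/F/- → run F
t=20: (idle)
t=21: (idle)
t=22: (idle)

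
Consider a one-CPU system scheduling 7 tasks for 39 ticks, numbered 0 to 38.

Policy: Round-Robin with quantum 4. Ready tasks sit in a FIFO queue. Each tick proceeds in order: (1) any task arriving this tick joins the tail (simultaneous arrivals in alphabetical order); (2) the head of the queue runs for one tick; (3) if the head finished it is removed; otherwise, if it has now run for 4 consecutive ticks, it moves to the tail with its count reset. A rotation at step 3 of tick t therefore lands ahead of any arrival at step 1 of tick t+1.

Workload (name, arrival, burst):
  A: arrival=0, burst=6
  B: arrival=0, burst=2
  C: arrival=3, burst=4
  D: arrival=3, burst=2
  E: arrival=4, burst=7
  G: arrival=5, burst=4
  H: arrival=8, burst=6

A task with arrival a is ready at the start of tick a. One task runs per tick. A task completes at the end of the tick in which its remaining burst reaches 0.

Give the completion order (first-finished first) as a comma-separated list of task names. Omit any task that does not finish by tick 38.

t=0: queue=[A,B] q_used=0 → run A
t=1: queue=[A,B] q_used=1 → run A
t=2: queue=[A,B] q_used=2 → run A
t=3: queue=[A,B,C,D] q_used=3 → run A
t=4: queue=[B,C,D,A,E] q_used=0 → run B
t=5: queue=[B,C,D,A,E,G] q_used=1 → run B
t=6: queue=[C,D,A,E,G] q_used=0 → run C
t=7: queue=[C,D,A,E,G] q_used=1 → run C
t=8: queue=[C,D,A,E,G,H] q_used=2 → run C
t=9: queue=[C,D,A,E,G,H] q_used=3 → run C
t=10: queue=[D,A,E,G,H] q_used=0 → run D
t=11: queue=[D,A,E,G,H] q_used=1 → run D
t=12: queue=[A,E,G,H] q_used=0 → run A
t=13: queue=[A,E,G,H] q_used=1 → run A
t=14: queue=[E,G,H] q_used=0 → run E
t=15: queue=[E,G,H] q_used=1 → run E
t=16: queue=[E,G,H] q_used=2 → run E
t=17: queue=[E,G,H] q_used=3 → run E
t=18: queue=[G,H,E] q_used=0 → run G
t=19: queue=[G,H,E] q_used=1 → run G
t=20: queue=[G,H,E] q_used=2 → run G
t=21: queue=[G,H,E] q_used=3 → run G
t=22: queue=[H,E] q_used=0 → run H
t=23: queue=[H,E] q_used=1 → run H
t=24: queue=[H,E] q_used=2 → run H
t=25: queue=[H,E] q_used=3 → run H
t=26: queue=[E,H] q_used=0 → run E
t=27: queue=[E,H] q_used=1 → run E
t=28: queue=[E,H] q_used=2 → run E
t=29: queue=[H] q_used=0 → run H
t=30: queue=[H] q_used=1 → run H
t=31: (idle)
t=32: (idle)
t=33: (idle)
t=34: (idle)
t=35: (idle)
t=36: (idle)
t=37: (idle)
t=38: (idle)

completion order = B, C, D, A, G, E, H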